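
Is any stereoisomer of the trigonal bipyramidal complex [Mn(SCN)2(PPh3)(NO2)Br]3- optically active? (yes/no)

yes

Placing the ligands in turn and identifying arrangements related by rotation or reflection leaves 7 distinct geometric isomers.
Of these, 3 lack any improper symmetry element and so occur as enantiomeric pairs, giving 7 + 3 = 10 stereoisomers in total.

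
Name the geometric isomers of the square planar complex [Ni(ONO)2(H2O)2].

The distinct arrangements are (2 in all): ONO cis; ONO trans.

cis and trans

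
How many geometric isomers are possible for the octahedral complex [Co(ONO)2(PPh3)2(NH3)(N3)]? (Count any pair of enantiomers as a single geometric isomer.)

An octahedron has six vertices in three trans pairs; every non-trans pair is cis.
The distinct arrangements are (6 in all): ONO trans, PPh3 trans; ONO cis, PPh3 cis (3 arrangements, 2 chiral); ONO cis, PPh3 trans; ONO trans, PPh3 cis.

6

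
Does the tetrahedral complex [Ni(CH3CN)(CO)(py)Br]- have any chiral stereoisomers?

Only one geometric arrangement is possible; it has no improper symmetry element, so it exists as a pair of enantiomers (2 stereoisomers).

yes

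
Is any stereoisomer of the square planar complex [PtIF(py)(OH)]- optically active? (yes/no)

A square has two trans pairs of vertices; adjacent vertices are cis.
The distinct arrangements are (3 in all): (F/OH trans, I/py trans); (F/py trans, I/OH trans); (F/I trans, OH/py trans).
Each arrangement has an internal mirror plane or centre of symmetry, so none is chiral.

no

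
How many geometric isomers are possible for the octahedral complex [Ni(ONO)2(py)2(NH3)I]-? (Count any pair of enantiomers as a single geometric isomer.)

6

The distinct arrangements are (6 in all): ONO trans, py trans; ONO cis, py cis (3 arrangements, 2 chiral); ONO cis, py trans; ONO trans, py cis.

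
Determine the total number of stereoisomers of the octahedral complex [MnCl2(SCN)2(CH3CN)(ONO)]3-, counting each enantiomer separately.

8

Working through the distinct placements yields 6 geometric isomers: Cl cis, SCN trans; Cl cis, SCN cis (3 arrangements, 2 chiral); Cl trans, SCN trans; Cl trans, SCN cis.
Of these, 2 lack any improper symmetry element and so occur as enantiomeric pairs, giving 6 + 2 = 8 stereoisomers in total.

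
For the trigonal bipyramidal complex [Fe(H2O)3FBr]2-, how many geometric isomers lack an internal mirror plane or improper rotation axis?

0

A trigonal bipyramid has two axial and three equatorial sites, which are chemically inequivalent.
Working through the distinct placements yields 4 geometric isomers: F axial, Br axial; F equatorial, Br axial; F axial, Br equatorial; F equatorial, Br equatorial.
Each arrangement has an internal mirror plane or centre of symmetry, so none is chiral.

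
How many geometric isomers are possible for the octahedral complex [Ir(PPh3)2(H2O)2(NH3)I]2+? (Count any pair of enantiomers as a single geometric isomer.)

The six octahedral sites form three mutually perpendicular trans pairs.
The distinct arrangements are (6 in all): PPh3 trans, H2O trans; PPh3 cis, H2O trans; PPh3 trans, H2O cis; PPh3 cis, H2O cis (3 arrangements, 2 chiral).

6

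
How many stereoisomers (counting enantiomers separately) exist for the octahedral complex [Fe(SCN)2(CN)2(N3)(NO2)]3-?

The six octahedral sites form three mutually perpendicular trans pairs.
Systematic placement gives 6 geometric isomers: SCN trans, CN trans; SCN cis, CN trans; SCN trans, CN cis; SCN cis, CN cis (3 arrangements, 2 chiral).
Of these, 2 lack any improper symmetry element and so occur as enantiomeric pairs, giving 6 + 2 = 8 stereoisomers in total.

8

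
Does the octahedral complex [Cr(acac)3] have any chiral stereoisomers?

The six octahedral sites form three mutually perpendicular trans pairs.
Each acac is bidentate and must span two cis positions.
Only one geometric arrangement is possible; it has no improper symmetry element, so it exists as a pair of enantiomers (2 stereoisomers).

yes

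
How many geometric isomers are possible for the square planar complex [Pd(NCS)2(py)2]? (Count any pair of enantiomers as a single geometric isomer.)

2

The distinct arrangements are (2 in all): NCS cis; NCS trans.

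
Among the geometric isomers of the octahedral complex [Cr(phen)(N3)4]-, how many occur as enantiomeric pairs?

0

The six octahedral sites form three mutually perpendicular trans pairs.
Each phen is bidentate and must span two cis positions.
Only one geometric arrangement is possible.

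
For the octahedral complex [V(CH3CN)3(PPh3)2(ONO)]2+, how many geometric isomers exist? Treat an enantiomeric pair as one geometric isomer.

An octahedron has six vertices in three trans pairs; every non-trans pair is cis.
Working through the distinct placements yields 3 geometric isomers: CH3CN mer, PPh3 trans; CH3CN mer, PPh3 cis; CH3CN fac, PPh3 cis.

3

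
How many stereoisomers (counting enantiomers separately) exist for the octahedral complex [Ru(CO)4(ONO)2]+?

2

In an octahedral complex each vertex has one trans partner and four cis neighbours.
The distinct arrangements are (2 in all): ONO trans; ONO cis.
Each arrangement has an internal mirror plane or centre of symmetry, so none is chiral.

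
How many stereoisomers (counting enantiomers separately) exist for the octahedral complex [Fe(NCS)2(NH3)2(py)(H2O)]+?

Working through the distinct placements yields 6 geometric isomers: NCS cis, NH3 cis (3 arrangements, 2 chiral); NCS cis, NH3 trans; NCS trans, NH3 cis; NCS trans, NH3 trans.
Of these, 2 lack any improper symmetry element and so occur as enantiomeric pairs, giving 6 + 2 = 8 stereoisomers in total.

8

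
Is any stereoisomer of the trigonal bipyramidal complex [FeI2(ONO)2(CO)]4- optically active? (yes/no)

yes

A trigonal bipyramid has two axial and three equatorial sites, which are chemically inequivalent.
Placing the ligands in turn and identifying arrangements related by rotation or reflection leaves 5 distinct geometric isomers.
One of these lacks any improper symmetry element and so occurs as an enantiomeric pair, giving 5 + 1 = 6 stereoisomers in total.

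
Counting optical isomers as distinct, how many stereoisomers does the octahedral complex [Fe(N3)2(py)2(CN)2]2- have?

An octahedron has six vertices in three trans pairs; every non-trans pair is cis.
Systematic placement gives 5 geometric isomers: N3 trans, py trans, CN trans; N3 cis, py cis, CN trans; N3 cis, py trans, CN cis; N3 cis, py cis, CN cis (chiral); N3 trans, py cis, CN cis.
One of these lacks any improper symmetry element and so occurs as an enantiomeric pair, giving 5 + 1 = 6 stereoisomers in total.

6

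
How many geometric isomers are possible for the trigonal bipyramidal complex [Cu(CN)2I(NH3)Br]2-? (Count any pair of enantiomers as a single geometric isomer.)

7

Exhaustive case analysis gives 7 geometric isomers.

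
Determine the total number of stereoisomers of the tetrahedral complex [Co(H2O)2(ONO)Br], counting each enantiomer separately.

All four vertices of a tetrahedron are equivalent and mutually adjacent, so cis/trans isomerism cannot arise.
Only one geometric arrangement is possible.

1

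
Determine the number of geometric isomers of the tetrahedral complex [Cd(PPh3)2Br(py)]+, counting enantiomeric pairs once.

All four vertices of a tetrahedron are equivalent and mutually adjacent, so cis/trans isomerism cannot arise.
Only one geometric arrangement is possible.

1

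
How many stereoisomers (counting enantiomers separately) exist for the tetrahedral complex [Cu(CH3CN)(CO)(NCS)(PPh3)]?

2

Only one geometric arrangement is possible; it has no improper symmetry element, so it exists as a pair of enantiomers (2 stereoisomers).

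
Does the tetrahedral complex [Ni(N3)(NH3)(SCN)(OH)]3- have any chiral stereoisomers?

All four vertices of a tetrahedron are equivalent and mutually adjacent, so cis/trans isomerism cannot arise.
Only one geometric arrangement is possible; it has no improper symmetry element, so it exists as a pair of enantiomers (2 stereoisomers).

yes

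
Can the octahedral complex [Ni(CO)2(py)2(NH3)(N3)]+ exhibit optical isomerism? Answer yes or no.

yes

An octahedron has six vertices in three trans pairs; every non-trans pair is cis.
There are 6 geometric isomers: CO trans, py trans; CO trans, py cis; CO cis, py trans; CO cis, py cis (3 arrangements, 2 chiral).
Of these, 2 lack any improper symmetry element and so occur as enantiomeric pairs, giving 6 + 2 = 8 stereoisomers in total.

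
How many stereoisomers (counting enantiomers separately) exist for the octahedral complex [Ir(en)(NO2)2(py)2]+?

In an octahedral complex each vertex has one trans partner and four cis neighbours.
Each en is bidentate and must span two cis positions.
There are 3 geometric isomers: NO2 trans, py cis; NO2 cis, py trans; NO2 cis, py cis (chiral).
One of these lacks any improper symmetry element and so occurs as an enantiomeric pair, giving 3 + 1 = 4 stereoisomers in total.

4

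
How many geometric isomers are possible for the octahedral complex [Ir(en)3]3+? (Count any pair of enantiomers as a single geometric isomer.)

In an octahedral complex each vertex has one trans partner and four cis neighbours.
Each en is bidentate and must span two cis positions.
Only one geometric arrangement is possible; it has no improper symmetry element, so it exists as a pair of enantiomers (2 stereoisomers).

1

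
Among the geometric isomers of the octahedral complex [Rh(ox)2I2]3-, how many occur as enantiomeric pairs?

In an octahedral complex each vertex has one trans partner and four cis neighbours.
Each ox is bidentate and must span two cis positions.
Systematic placement gives 2 geometric isomers: I trans; I cis (chiral).
One of these lacks any improper symmetry element and so occurs as an enantiomeric pair, giving 2 + 1 = 3 stereoisomers in total.

1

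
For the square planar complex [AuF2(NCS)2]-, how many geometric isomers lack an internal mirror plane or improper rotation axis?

A square has two trans pairs of vertices; adjacent vertices are cis.
Working through the distinct placements yields 2 geometric isomers: F cis; F trans.
Each arrangement has an internal mirror plane or centre of symmetry, so none is chiral.

0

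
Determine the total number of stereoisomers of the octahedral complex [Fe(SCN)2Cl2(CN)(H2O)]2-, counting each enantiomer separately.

8

In an octahedral complex each vertex has one trans partner and four cis neighbours.
Working through the distinct placements yields 6 geometric isomers: SCN trans, Cl cis; SCN cis, Cl cis (3 arrangements, 2 chiral); SCN trans, Cl trans; SCN cis, Cl trans.
Of these, 2 lack any improper symmetry element and so occur as enantiomeric pairs, giving 6 + 2 = 8 stereoisomers in total.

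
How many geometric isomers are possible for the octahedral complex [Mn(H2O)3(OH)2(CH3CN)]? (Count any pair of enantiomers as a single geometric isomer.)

3

The six octahedral sites form three mutually perpendicular trans pairs.
Working through the distinct placements yields 3 geometric isomers: H2O mer, OH trans; H2O fac, OH cis; H2O mer, OH cis.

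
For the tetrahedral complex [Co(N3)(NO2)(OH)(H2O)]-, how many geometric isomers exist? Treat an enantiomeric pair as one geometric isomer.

All four vertices of a tetrahedron are equivalent and mutually adjacent, so cis/trans isomerism cannot arise.
Only one geometric arrangement is possible; it has no improper symmetry element, so it exists as a pair of enantiomers (2 stereoisomers).

1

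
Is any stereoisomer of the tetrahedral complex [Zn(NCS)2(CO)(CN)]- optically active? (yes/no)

no

In a tetrahedral complex all four positions are equivalent and every pair of ligands is adjacent — there is no cis/trans distinction.
Only one geometric arrangement is possible.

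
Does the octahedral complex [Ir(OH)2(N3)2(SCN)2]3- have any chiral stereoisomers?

The six octahedral sites form three mutually perpendicular trans pairs.
There are 5 geometric isomers: OH trans, N3 trans, SCN trans; OH cis, N3 trans, SCN cis; OH cis, N3 cis, SCN trans; OH cis, N3 cis, SCN cis (chiral); OH trans, N3 cis, SCN cis.
One of these lacks any improper symmetry element and so occurs as an enantiomeric pair, giving 5 + 1 = 6 stereoisomers in total.

yes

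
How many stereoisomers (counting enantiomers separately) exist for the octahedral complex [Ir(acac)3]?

Each acac is bidentate and must span two cis positions.
Only one geometric arrangement is possible; it has no improper symmetry element, so it exists as a pair of enantiomers (2 stereoisomers).

2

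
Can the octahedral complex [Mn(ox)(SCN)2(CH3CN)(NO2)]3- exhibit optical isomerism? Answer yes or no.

yes

The six octahedral sites form three mutually perpendicular trans pairs.
Each ox is bidentate and must span two cis positions.
Systematic placement gives 4 geometric isomers: SCN cis (3 arrangements, 2 chiral); SCN trans.
Of these, 2 lack any improper symmetry element and so occur as enantiomeric pairs, giving 4 + 2 = 6 stereoisomers in total.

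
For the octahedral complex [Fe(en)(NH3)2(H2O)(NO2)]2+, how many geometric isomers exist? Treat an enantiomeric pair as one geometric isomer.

Each en is bidentate and must span two cis positions.
Systematic placement gives 4 geometric isomers: NH3 cis (3 arrangements, 2 chiral); NH3 trans.

4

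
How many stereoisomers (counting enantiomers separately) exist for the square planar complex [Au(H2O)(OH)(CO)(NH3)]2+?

3

There are 3 geometric isomers: (CO/NH3 trans, H2O/OH trans); (CO/OH trans, H2O/NH3 trans); (CO/H2O trans, NH3/OH trans).
Each arrangement has an internal mirror plane or centre of symmetry, so none is chiral.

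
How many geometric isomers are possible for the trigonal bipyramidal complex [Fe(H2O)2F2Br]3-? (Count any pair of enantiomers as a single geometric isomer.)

A trigonal bipyramid has two axial and three equatorial sites, which are chemically inequivalent.
Systematic enumeration (placing each ligand type in turn and discarding arrangements equivalent by rotation or reflection) gives 5 geometric isomers.

5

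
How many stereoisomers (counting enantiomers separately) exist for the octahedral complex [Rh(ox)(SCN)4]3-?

1

In an octahedral complex each vertex has one trans partner and four cis neighbours.
Each ox is bidentate and must span two cis positions.
Only one geometric arrangement is possible.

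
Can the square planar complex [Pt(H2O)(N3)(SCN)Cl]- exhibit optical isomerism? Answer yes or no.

Systematic placement gives 3 geometric isomers: (Cl/N3 trans, H2O/SCN trans); (Cl/SCN trans, H2O/N3 trans); (Cl/H2O trans, N3/SCN trans).
Each arrangement has an internal mirror plane or centre of symmetry, so none is chiral.

no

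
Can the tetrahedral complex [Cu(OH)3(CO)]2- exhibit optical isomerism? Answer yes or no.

In a tetrahedral complex all four positions are equivalent and every pair of ligands is adjacent — there is no cis/trans distinction.
Only one geometric arrangement is possible.

no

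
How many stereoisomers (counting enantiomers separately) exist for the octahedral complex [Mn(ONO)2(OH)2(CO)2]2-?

6

In an octahedral complex each vertex has one trans partner and four cis neighbours.
Working through the distinct placements yields 5 geometric isomers: ONO trans, OH trans, CO trans; ONO cis, OH cis, CO trans; ONO trans, OH cis, CO cis; ONO cis, OH cis, CO cis (chiral); ONO cis, OH trans, CO cis.
One of these lacks any improper symmetry element and so occurs as an enantiomeric pair, giving 5 + 1 = 6 stereoisomers in total.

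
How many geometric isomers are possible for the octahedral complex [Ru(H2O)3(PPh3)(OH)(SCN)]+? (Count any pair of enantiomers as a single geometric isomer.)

4

An octahedron has six vertices in three trans pairs; every non-trans pair is cis.
There are 4 geometric isomers: H2O mer (3 arrangements); H2O fac (chiral).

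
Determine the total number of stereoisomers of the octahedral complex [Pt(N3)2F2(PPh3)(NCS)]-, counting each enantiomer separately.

8

An octahedron has six vertices in three trans pairs; every non-trans pair is cis.
Working through the distinct placements yields 6 geometric isomers: N3 trans, F trans; N3 cis, F trans; N3 cis, F cis (3 arrangements, 2 chiral); N3 trans, F cis.
Of these, 2 lack any improper symmetry element and so occur as enantiomeric pairs, giving 6 + 2 = 8 stereoisomers in total.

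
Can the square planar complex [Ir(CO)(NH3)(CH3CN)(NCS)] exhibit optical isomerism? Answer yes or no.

The distinct arrangements are (3 in all): (CH3CN/NCS trans, CO/NH3 trans); (CH3CN/NH3 trans, CO/NCS trans); (CH3CN/CO trans, NCS/NH3 trans).
Each arrangement has an internal mirror plane or centre of symmetry, so none is chiral.

no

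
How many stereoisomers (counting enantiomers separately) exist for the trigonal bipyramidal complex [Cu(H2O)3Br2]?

In a trigonal bipyramid the two axial positions differ from the three equatorial ones.
The distinct arrangements are (3 in all): Br both axial; Br one axial, one equatorial; Br both equatorial.
Each arrangement has an internal mirror plane or centre of symmetry, so none is chiral.

3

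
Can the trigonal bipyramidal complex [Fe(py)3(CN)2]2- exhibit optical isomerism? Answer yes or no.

no

The distinct arrangements are (3 in all): CN both axial; CN one axial, one equatorial; CN both equatorial.
Each arrangement has an internal mirror plane or centre of symmetry, so none is chiral.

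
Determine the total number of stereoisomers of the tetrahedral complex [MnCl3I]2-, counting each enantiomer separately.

1

All four vertices of a tetrahedron are equivalent and mutually adjacent, so cis/trans isomerism cannot arise.
Only one geometric arrangement is possible.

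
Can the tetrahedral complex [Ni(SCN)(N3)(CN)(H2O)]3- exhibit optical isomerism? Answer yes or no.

In a tetrahedral complex all four positions are equivalent and every pair of ligands is adjacent — there is no cis/trans distinction.
Only one geometric arrangement is possible; it has no improper symmetry element, so it exists as a pair of enantiomers (2 stereoisomers).

yes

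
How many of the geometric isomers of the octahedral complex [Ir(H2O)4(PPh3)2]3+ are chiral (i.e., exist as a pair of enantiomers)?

An octahedron has six vertices in three trans pairs; every non-trans pair is cis.
There are 2 geometric isomers: PPh3 trans; PPh3 cis.
Each arrangement has an internal mirror plane or centre of symmetry, so none is chiral.

0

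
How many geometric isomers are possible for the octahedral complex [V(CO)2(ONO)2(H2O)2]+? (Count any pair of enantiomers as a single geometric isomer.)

In an octahedral complex each vertex has one trans partner and four cis neighbours.
The distinct arrangements are (5 in all): CO trans, ONO trans, H2O trans; CO trans, ONO cis, H2O cis; CO cis, ONO trans, H2O cis; CO cis, ONO cis, H2O cis (chiral); CO cis, ONO cis, H2O trans.

5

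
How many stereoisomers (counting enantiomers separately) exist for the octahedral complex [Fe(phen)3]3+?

The six octahedral sites form three mutually perpendicular trans pairs.
Each phen is bidentate and must span two cis positions.
Only one geometric arrangement is possible; it has no improper symmetry element, so it exists as a pair of enantiomers (2 stereoisomers).

2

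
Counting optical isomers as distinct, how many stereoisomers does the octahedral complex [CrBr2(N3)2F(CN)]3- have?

An octahedron has six vertices in three trans pairs; every non-trans pair is cis.
There are 6 geometric isomers: Br trans, N3 trans; Br trans, N3 cis; Br cis, N3 trans; Br cis, N3 cis (3 arrangements, 2 chiral).
Of these, 2 lack any improper symmetry element and so occur as enantiomeric pairs, giving 6 + 2 = 8 stereoisomers in total.

8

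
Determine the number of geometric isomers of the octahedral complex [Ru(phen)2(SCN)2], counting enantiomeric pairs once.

The six octahedral sites form three mutually perpendicular trans pairs.
Each phen is bidentate and must span two cis positions.
Systematic placement gives 2 geometric isomers: SCN trans; SCN cis (chiral).

2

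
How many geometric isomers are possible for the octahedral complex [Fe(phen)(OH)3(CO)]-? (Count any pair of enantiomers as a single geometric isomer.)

2

In an octahedral complex each vertex has one trans partner and four cis neighbours.
Each phen is bidentate and must span two cis positions.
The distinct arrangements are (2 in all): OH fac; OH mer.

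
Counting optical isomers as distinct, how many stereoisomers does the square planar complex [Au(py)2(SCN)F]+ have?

In a square planar complex each vertex has one trans partner and two cis neighbours.
Working through the distinct placements yields 2 geometric isomers: py cis; py trans.
Each arrangement has an internal mirror plane or centre of symmetry, so none is chiral.

2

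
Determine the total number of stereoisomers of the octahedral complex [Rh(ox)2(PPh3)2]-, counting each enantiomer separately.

3

In an octahedral complex each vertex has one trans partner and four cis neighbours.
Each ox is bidentate and must span two cis positions.
The distinct arrangements are (2 in all): PPh3 trans; PPh3 cis (chiral).
One of these lacks any improper symmetry element and so occurs as an enantiomeric pair, giving 2 + 1 = 3 stereoisomers in total.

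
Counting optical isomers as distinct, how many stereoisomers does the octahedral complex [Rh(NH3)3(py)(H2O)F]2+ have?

In an octahedral complex each vertex has one trans partner and four cis neighbours.
Systematic placement gives 4 geometric isomers: NH3 mer (3 arrangements); NH3 fac (chiral).
One of these lacks any improper symmetry element and so occurs as an enantiomeric pair, giving 4 + 1 = 5 stereoisomers in total.

5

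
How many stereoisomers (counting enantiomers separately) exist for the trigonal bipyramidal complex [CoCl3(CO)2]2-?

3

A trigonal bipyramid has two axial and three equatorial sites, which are chemically inequivalent.
Systematic placement gives 3 geometric isomers: CO both axial; CO one axial, one equatorial; CO both equatorial.
Each arrangement has an internal mirror plane or centre of symmetry, so none is chiral.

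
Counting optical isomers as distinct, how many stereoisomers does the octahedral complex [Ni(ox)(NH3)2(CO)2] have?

4

Each ox is bidentate and must span two cis positions.
Systematic placement gives 3 geometric isomers: NH3 cis, CO trans; NH3 cis, CO cis (chiral); NH3 trans, CO cis.
One of these lacks any improper symmetry element and so occurs as an enantiomeric pair, giving 3 + 1 = 4 stereoisomers in total.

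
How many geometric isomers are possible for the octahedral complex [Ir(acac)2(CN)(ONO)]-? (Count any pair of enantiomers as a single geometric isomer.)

Each acac is bidentate and must span two cis positions.
The distinct arrangements are (2 in all): CN and ONO mutually trans; CN and ONO mutually cis (chiral).

2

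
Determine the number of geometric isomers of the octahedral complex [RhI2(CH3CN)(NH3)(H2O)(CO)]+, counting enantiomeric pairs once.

9

Exhaustive case analysis gives 9 geometric isomers.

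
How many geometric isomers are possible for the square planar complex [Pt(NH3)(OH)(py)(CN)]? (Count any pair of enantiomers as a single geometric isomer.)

3

A square has two trans pairs of vertices; adjacent vertices are cis.
There are 3 geometric isomers: (CN/OH trans, NH3/py trans); (CN/py trans, NH3/OH trans); (CN/NH3 trans, OH/py trans).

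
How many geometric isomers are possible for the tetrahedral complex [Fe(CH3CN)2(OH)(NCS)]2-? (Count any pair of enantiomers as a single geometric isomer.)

In a tetrahedral complex all four positions are equivalent and every pair of ligands is adjacent — there is no cis/trans distinction.
Only one geometric arrangement is possible.

1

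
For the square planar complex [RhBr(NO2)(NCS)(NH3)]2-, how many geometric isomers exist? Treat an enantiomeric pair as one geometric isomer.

In a square planar complex each vertex has one trans partner and two cis neighbours.
Working through the distinct placements yields 3 geometric isomers: (Br/NH3 trans, NCS/NO2 trans); (Br/NO2 trans, NCS/NH3 trans); (Br/NCS trans, NH3/NO2 trans).

3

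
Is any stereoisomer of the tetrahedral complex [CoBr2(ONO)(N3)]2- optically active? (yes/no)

no

All four vertices of a tetrahedron are equivalent and mutually adjacent, so cis/trans isomerism cannot arise.
Only one geometric arrangement is possible.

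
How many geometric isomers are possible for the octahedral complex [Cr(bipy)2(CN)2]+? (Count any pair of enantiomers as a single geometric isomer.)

2

An octahedron has six vertices in three trans pairs; every non-trans pair is cis.
Each bipy is bidentate and must span two cis positions.
Systematic placement gives 2 geometric isomers: CN trans; CN cis (chiral).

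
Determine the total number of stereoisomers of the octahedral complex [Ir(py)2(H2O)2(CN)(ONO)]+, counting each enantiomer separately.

8

There are 6 geometric isomers: py trans, H2O cis; py cis, H2O cis (3 arrangements, 2 chiral); py trans, H2O trans; py cis, H2O trans.
Of these, 2 lack any improper symmetry element and so occur as enantiomeric pairs, giving 6 + 2 = 8 stereoisomers in total.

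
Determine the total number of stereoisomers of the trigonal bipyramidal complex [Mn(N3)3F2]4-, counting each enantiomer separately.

3

In a trigonal bipyramid the two axial positions differ from the three equatorial ones.
There are 3 geometric isomers: F both axial; F one axial, one equatorial; F both equatorial.
Each arrangement has an internal mirror plane or centre of symmetry, so none is chiral.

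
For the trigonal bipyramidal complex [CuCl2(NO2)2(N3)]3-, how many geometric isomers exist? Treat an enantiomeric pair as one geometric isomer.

5

A trigonal bipyramid has two axial and three equatorial sites, which are chemically inequivalent.
Systematic enumeration (placing each ligand type in turn and discarding arrangements equivalent by rotation or reflection) gives 5 geometric isomers.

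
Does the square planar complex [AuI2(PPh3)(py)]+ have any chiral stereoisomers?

no

In a square planar complex each vertex has one trans partner and two cis neighbours.
Working through the distinct placements yields 2 geometric isomers: I cis; I trans.
Each arrangement has an internal mirror plane or centre of symmetry, so none is chiral.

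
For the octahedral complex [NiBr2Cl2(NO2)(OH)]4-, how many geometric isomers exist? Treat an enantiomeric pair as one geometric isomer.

The six octahedral sites form three mutually perpendicular trans pairs.
Working through the distinct placements yields 6 geometric isomers: Br trans, Cl trans; Br trans, Cl cis; Br cis, Cl cis (3 arrangements, 2 chiral); Br cis, Cl trans.

6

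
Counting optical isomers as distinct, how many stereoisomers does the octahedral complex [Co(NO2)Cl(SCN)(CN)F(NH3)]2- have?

The six octahedral sites form three mutually perpendicular trans pairs.
Systematic enumeration (placing each ligand type in turn and discarding arrangements equivalent by rotation or reflection) gives 15 geometric isomers.
Of these, 15 lack any improper symmetry element and so occur as enantiomeric pairs, giving 15 + 15 = 30 stereoisomers in total.

30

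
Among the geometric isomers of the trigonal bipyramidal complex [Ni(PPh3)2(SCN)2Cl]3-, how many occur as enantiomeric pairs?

1

In a trigonal bipyramid the two axial positions differ from the three equatorial ones.
Placing the ligands in turn and identifying arrangements related by rotation or reflection leaves 5 distinct geometric isomers.
One of these lacks any improper symmetry element and so occurs as an enantiomeric pair, giving 5 + 1 = 6 stereoisomers in total.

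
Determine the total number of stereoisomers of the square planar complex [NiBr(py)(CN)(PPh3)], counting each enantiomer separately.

There are 3 geometric isomers: (Br/PPh3 trans, CN/py trans); (Br/py trans, CN/PPh3 trans); (Br/CN trans, PPh3/py trans).
Each arrangement has an internal mirror plane or centre of symmetry, so none is chiral.

3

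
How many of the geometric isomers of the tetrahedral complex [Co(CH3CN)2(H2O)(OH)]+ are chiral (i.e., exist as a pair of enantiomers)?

All four vertices of a tetrahedron are equivalent and mutually adjacent, so cis/trans isomerism cannot arise.
Only one geometric arrangement is possible.

0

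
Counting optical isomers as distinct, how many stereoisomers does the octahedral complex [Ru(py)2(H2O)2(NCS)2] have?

In an octahedral complex each vertex has one trans partner and four cis neighbours.
Working through the distinct placements yields 5 geometric isomers: py trans, H2O trans, NCS trans; py cis, H2O trans, NCS cis; py trans, H2O cis, NCS cis; py cis, H2O cis, NCS cis (chiral); py cis, H2O cis, NCS trans.
One of these lacks any improper symmetry element and so occurs as an enantiomeric pair, giving 5 + 1 = 6 stereoisomers in total.

6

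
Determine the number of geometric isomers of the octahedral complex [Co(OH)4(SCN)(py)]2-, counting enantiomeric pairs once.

2

The six octahedral sites form three mutually perpendicular trans pairs.
The distinct arrangements are (2 in all): SCN and py mutually trans; SCN and py mutually cis.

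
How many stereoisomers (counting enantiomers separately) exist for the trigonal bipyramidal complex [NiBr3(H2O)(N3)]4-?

Systematic placement gives 4 geometric isomers: H2O equatorial, N3 equatorial; H2O axial, N3 equatorial; H2O equatorial, N3 axial; H2O axial, N3 axial.
Each arrangement has an internal mirror plane or centre of symmetry, so none is chiral.

4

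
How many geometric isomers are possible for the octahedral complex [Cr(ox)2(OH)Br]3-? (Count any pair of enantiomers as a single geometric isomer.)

2

In an octahedral complex each vertex has one trans partner and four cis neighbours.
Each ox is bidentate and must span two cis positions.
Working through the distinct placements yields 2 geometric isomers: OH and Br mutually trans; OH and Br mutually cis (chiral).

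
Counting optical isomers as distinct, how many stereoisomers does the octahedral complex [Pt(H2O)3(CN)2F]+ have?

The six octahedral sites form three mutually perpendicular trans pairs.
The distinct arrangements are (3 in all): H2O mer, CN trans; H2O mer, CN cis; H2O fac, CN cis.
Each arrangement has an internal mirror plane or centre of symmetry, so none is chiral.

3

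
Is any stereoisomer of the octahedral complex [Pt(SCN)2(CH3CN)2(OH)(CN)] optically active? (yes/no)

The six octahedral sites form three mutually perpendicular trans pairs.
The distinct arrangements are (6 in all): SCN trans, CH3CN trans; SCN cis, CH3CN trans; SCN trans, CH3CN cis; SCN cis, CH3CN cis (3 arrangements, 2 chiral).
Of these, 2 lack any improper symmetry element and so occur as enantiomeric pairs, giving 6 + 2 = 8 stereoisomers in total.

yes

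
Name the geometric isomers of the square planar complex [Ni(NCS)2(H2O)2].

cis and trans

Systematic placement gives 2 geometric isomers: NCS cis; NCS trans.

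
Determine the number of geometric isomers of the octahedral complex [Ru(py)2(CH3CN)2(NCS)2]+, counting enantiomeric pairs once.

5

In an octahedral complex each vertex has one trans partner and four cis neighbours.
Working through the distinct placements yields 5 geometric isomers: py trans, CH3CN trans, NCS trans; py cis, CH3CN trans, NCS cis; py trans, CH3CN cis, NCS cis; py cis, CH3CN cis, NCS cis (chiral); py cis, CH3CN cis, NCS trans.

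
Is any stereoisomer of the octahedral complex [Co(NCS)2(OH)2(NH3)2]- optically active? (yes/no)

The distinct arrangements are (5 in all): NCS trans, OH trans, NH3 trans; NCS trans, OH cis, NH3 cis; NCS cis, OH trans, NH3 cis; NCS cis, OH cis, NH3 cis (chiral); NCS cis, OH cis, NH3 trans.
One of these lacks any improper symmetry element and so occurs as an enantiomeric pair, giving 5 + 1 = 6 stereoisomers in total.

yes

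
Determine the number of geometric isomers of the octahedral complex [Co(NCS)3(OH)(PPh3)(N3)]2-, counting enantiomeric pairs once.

4

The six octahedral sites form three mutually perpendicular trans pairs.
There are 4 geometric isomers: NCS mer (3 arrangements); NCS fac (chiral).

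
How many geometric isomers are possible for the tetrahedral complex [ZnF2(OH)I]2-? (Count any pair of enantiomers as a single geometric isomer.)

1

Only one geometric arrangement is possible.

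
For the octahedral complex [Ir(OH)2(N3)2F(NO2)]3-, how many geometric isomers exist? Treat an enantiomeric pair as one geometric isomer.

The six octahedral sites form three mutually perpendicular trans pairs.
Working through the distinct placements yields 6 geometric isomers: OH trans, N3 cis; OH cis, N3 cis (3 arrangements, 2 chiral); OH trans, N3 trans; OH cis, N3 trans.

6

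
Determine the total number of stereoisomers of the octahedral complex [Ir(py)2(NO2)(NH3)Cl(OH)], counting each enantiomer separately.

Systematic enumeration (placing each ligand type in turn and discarding arrangements equivalent by rotation or reflection) gives 9 geometric isomers.
Of these, 6 lack any improper symmetry element and so occur as enantiomeric pairs, giving 9 + 6 = 15 stereoisomers in total.

15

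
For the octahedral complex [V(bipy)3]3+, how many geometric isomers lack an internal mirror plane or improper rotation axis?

The six octahedral sites form three mutually perpendicular trans pairs.
Each bipy is bidentate and must span two cis positions.
Only one geometric arrangement is possible; it has no improper symmetry element, so it exists as a pair of enantiomers (2 stereoisomers).

1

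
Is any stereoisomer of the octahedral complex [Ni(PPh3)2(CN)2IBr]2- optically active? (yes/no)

The six octahedral sites form three mutually perpendicular trans pairs.
The distinct arrangements are (6 in all): PPh3 trans, CN cis; PPh3 cis, CN cis (3 arrangements, 2 chiral); PPh3 trans, CN trans; PPh3 cis, CN trans.
Of these, 2 lack any improper symmetry element and so occur as enantiomeric pairs, giving 6 + 2 = 8 stereoisomers in total.

yes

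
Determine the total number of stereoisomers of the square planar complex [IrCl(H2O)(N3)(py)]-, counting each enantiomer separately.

3

A square has two trans pairs of vertices; adjacent vertices are cis.
Working through the distinct placements yields 3 geometric isomers: (Cl/N3 trans, H2O/py trans); (Cl/py trans, H2O/N3 trans); (Cl/H2O trans, N3/py trans).
Each arrangement has an internal mirror plane or centre of symmetry, so none is chiral.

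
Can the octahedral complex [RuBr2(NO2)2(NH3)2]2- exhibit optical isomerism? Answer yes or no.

yes

The six octahedral sites form three mutually perpendicular trans pairs.
The distinct arrangements are (5 in all): Br trans, NO2 trans, NH3 trans; Br trans, NO2 cis, NH3 cis; Br cis, NO2 trans, NH3 cis; Br cis, NO2 cis, NH3 cis (chiral); Br cis, NO2 cis, NH3 trans.
One of these lacks any improper symmetry element and so occurs as an enantiomeric pair, giving 5 + 1 = 6 stereoisomers in total.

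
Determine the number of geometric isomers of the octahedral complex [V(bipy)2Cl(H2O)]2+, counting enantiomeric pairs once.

2

The six octahedral sites form three mutually perpendicular trans pairs.
Each bipy is bidentate and must span two cis positions.
There are 2 geometric isomers: Cl and H2O mutually trans; Cl and H2O mutually cis (chiral).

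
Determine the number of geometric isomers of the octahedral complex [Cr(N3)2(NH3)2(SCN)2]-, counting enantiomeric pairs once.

Working through the distinct placements yields 5 geometric isomers: N3 trans, NH3 trans, SCN trans; N3 trans, NH3 cis, SCN cis; N3 cis, NH3 cis, SCN trans; N3 cis, NH3 cis, SCN cis (chiral); N3 cis, NH3 trans, SCN cis.

5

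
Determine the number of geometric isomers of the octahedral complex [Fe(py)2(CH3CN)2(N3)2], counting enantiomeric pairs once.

5

An octahedron has six vertices in three trans pairs; every non-trans pair is cis.
The distinct arrangements are (5 in all): py trans, CH3CN trans, N3 trans; py cis, CH3CN trans, N3 cis; py trans, CH3CN cis, N3 cis; py cis, CH3CN cis, N3 cis (chiral); py cis, CH3CN cis, N3 trans.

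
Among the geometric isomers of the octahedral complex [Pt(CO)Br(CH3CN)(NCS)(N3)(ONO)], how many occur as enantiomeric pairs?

An octahedron has six vertices in three trans pairs; every non-trans pair is cis.
Exhaustive case analysis gives 15 geometric isomers.
Of these, 15 lack any improper symmetry element and so occur as enantiomeric pairs, giving 15 + 15 = 30 stereoisomers in total.

15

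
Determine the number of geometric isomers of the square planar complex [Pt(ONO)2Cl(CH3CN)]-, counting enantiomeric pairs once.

2

Systematic placement gives 2 geometric isomers: ONO cis; ONO trans.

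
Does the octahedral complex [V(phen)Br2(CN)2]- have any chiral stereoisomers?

yes

The six octahedral sites form three mutually perpendicular trans pairs.
Each phen is bidentate and must span two cis positions.
The distinct arrangements are (3 in all): Br trans, CN cis; Br cis, CN cis (chiral); Br cis, CN trans.
One of these lacks any improper symmetry element and so occurs as an enantiomeric pair, giving 3 + 1 = 4 stereoisomers in total.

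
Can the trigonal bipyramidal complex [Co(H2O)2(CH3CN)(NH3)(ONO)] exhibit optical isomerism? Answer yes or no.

In a trigonal bipyramid the two axial positions differ from the three equatorial ones.
Exhaustive case analysis gives 7 geometric isomers.
Of these, 3 lack any improper symmetry element and so occur as enantiomeric pairs, giving 7 + 3 = 10 stereoisomers in total.

yes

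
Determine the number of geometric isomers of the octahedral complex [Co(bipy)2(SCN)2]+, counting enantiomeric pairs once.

In an octahedral complex each vertex has one trans partner and four cis neighbours.
Each bipy is bidentate and must span two cis positions.
Systematic placement gives 2 geometric isomers: SCN trans; SCN cis (chiral).

2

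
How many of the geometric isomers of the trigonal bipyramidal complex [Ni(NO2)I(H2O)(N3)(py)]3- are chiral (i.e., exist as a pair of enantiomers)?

10

In a trigonal bipyramid the two axial positions differ from the three equatorial ones.
Systematic enumeration (placing each ligand type in turn and discarding arrangements equivalent by rotation or reflection) gives 10 geometric isomers.
Of these, 10 lack any improper symmetry element and so occur as enantiomeric pairs, giving 10 + 10 = 20 stereoisomers in total.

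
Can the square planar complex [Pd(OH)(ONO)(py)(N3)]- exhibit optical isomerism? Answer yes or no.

In a square planar complex each vertex has one trans partner and two cis neighbours.
Working through the distinct placements yields 3 geometric isomers: (N3/ONO trans, OH/py trans); (N3/py trans, OH/ONO trans); (N3/OH trans, ONO/py trans).
Each arrangement has an internal mirror plane or centre of symmetry, so none is chiral.

no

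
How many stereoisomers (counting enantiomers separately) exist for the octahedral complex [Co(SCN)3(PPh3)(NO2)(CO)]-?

5

In an octahedral complex each vertex has one trans partner and four cis neighbours.
There are 4 geometric isomers: SCN mer (3 arrangements); SCN fac (chiral).
One of these lacks any improper symmetry element and so occurs as an enantiomeric pair, giving 4 + 1 = 5 stereoisomers in total.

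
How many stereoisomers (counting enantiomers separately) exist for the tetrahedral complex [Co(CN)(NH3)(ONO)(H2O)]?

2

In a tetrahedral complex all four positions are equivalent and every pair of ligands is adjacent — there is no cis/trans distinction.
Only one geometric arrangement is possible; it has no improper symmetry element, so it exists as a pair of enantiomers (2 stereoisomers).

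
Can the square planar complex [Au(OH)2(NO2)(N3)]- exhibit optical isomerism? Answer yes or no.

no

In a square planar complex each vertex has one trans partner and two cis neighbours.
The distinct arrangements are (2 in all): OH cis; OH trans.
Each arrangement has an internal mirror plane or centre of symmetry, so none is chiral.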